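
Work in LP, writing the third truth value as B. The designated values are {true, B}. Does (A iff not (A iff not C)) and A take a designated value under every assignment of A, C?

No

Countermodel: A=true, C=false gives false, which is not designated.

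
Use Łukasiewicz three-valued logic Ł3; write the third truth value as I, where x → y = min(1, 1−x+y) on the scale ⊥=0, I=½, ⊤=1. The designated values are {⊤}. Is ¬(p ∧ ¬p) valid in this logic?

No

Countermodel: p=I gives I, which is not designated.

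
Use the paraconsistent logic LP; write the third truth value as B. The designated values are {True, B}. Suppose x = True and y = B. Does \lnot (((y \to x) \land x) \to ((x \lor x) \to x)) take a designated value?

No

y \to x = B \to True = True  [\lnot B \lor True]
(y \to x) \land x = True \land True = True
x \lor x = True \lor True = True
(x \lor x) \to x = True \to True = True
((y \to x) \land x) \to ((x \lor x) \to x) = True \to True = True
\lnot (((y \to x) \land x) \to ((x \lor x) \to x)) = \lnot True = False
False ∉ {True, B}.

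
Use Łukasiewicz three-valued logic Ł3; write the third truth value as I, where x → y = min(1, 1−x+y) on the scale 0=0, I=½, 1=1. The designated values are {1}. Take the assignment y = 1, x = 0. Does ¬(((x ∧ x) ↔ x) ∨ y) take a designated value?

x ∧ x = 0 ∧ 0 = 0
(x ∧ x) ↔ x = 0 ↔ 0 = 1
((x ∧ x) ↔ x) ∨ y = 1 ∨ 1 = 1
¬(((x ∧ x) ↔ x) ∨ y) = ¬1 = 0
0 ∉ {1}.

No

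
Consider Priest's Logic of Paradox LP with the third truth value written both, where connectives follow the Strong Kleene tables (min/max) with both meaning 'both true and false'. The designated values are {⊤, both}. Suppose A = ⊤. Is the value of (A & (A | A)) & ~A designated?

A | A = ⊤ | ⊤ = ⊤
A & (A | A) = ⊤ & ⊤ = ⊤
~A = ~⊤ = ⊥
(A & (A | A)) & ~A = ⊤ & ⊥ = ⊥
⊥ ∉ {⊤, both}.

No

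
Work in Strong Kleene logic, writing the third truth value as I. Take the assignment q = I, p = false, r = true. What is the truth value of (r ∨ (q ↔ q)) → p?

q ↔ q = I ↔ I = I
r ∨ (q ↔ q) = true ∨ I = true
(r ∨ (q ↔ q)) → p = true → false = false

false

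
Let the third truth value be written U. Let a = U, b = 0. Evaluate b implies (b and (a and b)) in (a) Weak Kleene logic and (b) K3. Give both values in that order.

In Weak Kleene logic: a and b = U and 0 = U
b and (a and b) = 0 and U = U
b implies (b and (a and b)) = 0 implies U = U  [any arg is the third value ⇒ result is the third value]
In K3: a and b = U and 0 = 0
b and (a and b) = 0 and 0 = 0
b implies (b and (a and b)) = 0 implies 0 = 1
They differ because Weak Kleene logic and K3 treat U differently under the binary connectives.

U; 1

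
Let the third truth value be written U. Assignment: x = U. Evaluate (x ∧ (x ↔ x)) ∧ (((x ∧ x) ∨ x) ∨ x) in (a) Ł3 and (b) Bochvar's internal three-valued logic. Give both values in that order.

U; U

In Ł3: x ↔ x = U ↔ U = true  [1 − |½−½|]
x ∧ (x ↔ x) = U ∧ true = U
x ∧ x = U ∧ U = U
(x ∧ x) ∨ x = U ∨ U = U
((x ∧ x) ∨ x) ∨ x = U ∨ U = U
(x ∧ (x ↔ x)) ∧ (((x ∧ x) ∨ x) ∨ x) = U ∧ U = U
In Bochvar's internal three-valued logic: x ↔ x = U ↔ U = U
x ∧ (x ↔ x) = U ∧ U = U
x ∧ x = U ∧ U = U
(x ∧ x) ∨ x = U ∨ U = U
((x ∧ x) ∨ x) ∨ x = U ∨ U = U
(x ∧ (x ↔ x)) ∧ (((x ∧ x) ∨ x) ∨ x) = U ∧ U = U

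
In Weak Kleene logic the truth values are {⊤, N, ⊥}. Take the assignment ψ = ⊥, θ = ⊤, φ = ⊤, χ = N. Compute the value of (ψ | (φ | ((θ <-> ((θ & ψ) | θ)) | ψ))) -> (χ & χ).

N

θ & ψ = ⊤ & ⊥ = ⊥
(θ & ψ) | θ = ⊥ | ⊤ = ⊤
θ <-> ((θ & ψ) | θ) = ⊤ <-> ⊤ = ⊤
(θ <-> ((θ & ψ) | θ)) | ψ = ⊤ | ⊥ = ⊤
φ | ((θ <-> ((θ & ψ) | θ)) | ψ) = ⊤ | ⊤ = ⊤
ψ | (φ | ((θ <-> ((θ & ψ) | θ)) | ψ)) = ⊥ | ⊤ = ⊤
χ & χ = N & N = N
(ψ | (φ | ((θ <-> ((θ & ψ) | θ)) | ψ))) -> (χ & χ) = ⊤ -> N = N  [any arg is the third value ⇒ result is the third value]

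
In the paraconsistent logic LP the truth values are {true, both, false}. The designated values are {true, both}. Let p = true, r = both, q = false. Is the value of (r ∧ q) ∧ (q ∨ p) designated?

r ∧ q = both ∧ false = false
q ∨ p = false ∨ true = true
(r ∧ q) ∧ (q ∨ p) = false ∧ true = false
false ∉ {true, both}.

No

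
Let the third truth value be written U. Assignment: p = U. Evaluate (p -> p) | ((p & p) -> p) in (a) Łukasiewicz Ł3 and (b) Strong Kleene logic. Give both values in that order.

true; U

In Łukasiewicz Ł3: p -> p = U -> U = true  [min(1, 1−½+½)]
p & p = U & U = U
(p & p) -> p = U -> U = true
(p -> p) | ((p & p) -> p) = true | true = true
In Strong Kleene logic: p -> p = U -> U = U  [~U | U]
p & p = U & U = U
(p & p) -> p = U -> U = U
(p -> p) | ((p & p) -> p) = U | U = U
They differ because Łukasiewicz Ł3 and Strong Kleene logic treat U differently under implication.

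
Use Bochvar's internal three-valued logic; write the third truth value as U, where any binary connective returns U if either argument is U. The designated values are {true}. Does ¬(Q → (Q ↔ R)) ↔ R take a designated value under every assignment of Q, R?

Countermodel: Q=true, R=true gives false, which is not designated.

No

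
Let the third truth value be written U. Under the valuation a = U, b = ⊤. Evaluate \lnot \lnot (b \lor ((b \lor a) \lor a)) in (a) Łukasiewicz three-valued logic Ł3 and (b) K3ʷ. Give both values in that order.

In Łukasiewicz three-valued logic Ł3: b \lor a = ⊤ \lor U = ⊤
(b \lor a) \lor a = ⊤ \lor U = ⊤
b \lor ((b \lor a) \lor a) = ⊤ \lor ⊤ = ⊤
\lnot (b \lor ((b \lor a) \lor a)) = \lnot ⊤ = ⊥
\lnot \lnot (b \lor ((b \lor a) \lor a)) = \lnot ⊥ = ⊤
In K3ʷ: b \lor a = ⊤ \lor U = U
(b \lor a) \lor a = U \lor U = U
b \lor ((b \lor a) \lor a) = ⊤ \lor U = U
\lnot (b \lor ((b \lor a) \lor a)) = \lnot U = U
\lnot \lnot (b \lor ((b \lor a) \lor a)) = \lnot U = U
They differ because Łukasiewicz three-valued logic Ł3 and K3ʷ treat U differently under the binary connectives.

⊤; U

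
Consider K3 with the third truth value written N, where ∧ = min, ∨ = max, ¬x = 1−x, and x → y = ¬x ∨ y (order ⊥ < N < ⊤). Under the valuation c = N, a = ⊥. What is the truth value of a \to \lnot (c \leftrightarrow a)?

⊤

c \leftrightarrow a = N \leftrightarrow ⊥ = N
\lnot (c \leftrightarrow a) = \lnot N = N
a \to \lnot (c \leftrightarrow a) = ⊥ \to N = ⊤  [\lnot ⊥ \lor N]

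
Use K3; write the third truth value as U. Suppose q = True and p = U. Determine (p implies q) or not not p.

p implies q = U implies True = True
not p = not U = U
not not p = not U = U
(p implies q) or not not p = True or U = True

True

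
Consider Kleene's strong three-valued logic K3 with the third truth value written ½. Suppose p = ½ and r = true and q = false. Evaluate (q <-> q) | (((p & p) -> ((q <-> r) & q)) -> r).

q <-> q = false <-> false = true
p & p = ½ & ½ = ½
q <-> r = false <-> true = false
(q <-> r) & q = false & false = false
(p & p) -> ((q <-> r) & q) = ½ -> false = ½  [~½ | false]
((p & p) -> ((q <-> r) & q)) -> r = ½ -> true = true
(q <-> q) | (((p & p) -> ((q <-> r) & q)) -> r) = true | true = true

true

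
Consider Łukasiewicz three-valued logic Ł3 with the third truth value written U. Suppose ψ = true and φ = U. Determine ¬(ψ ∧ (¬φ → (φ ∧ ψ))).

false

¬φ = ¬U = U
φ ∧ ψ = U ∧ true = U
¬φ → (φ ∧ ψ) = U → U = true
ψ ∧ (¬φ → (φ ∧ ψ)) = true ∧ true = true
¬(ψ ∧ (¬φ → (φ ∧ ψ))) = ¬true = false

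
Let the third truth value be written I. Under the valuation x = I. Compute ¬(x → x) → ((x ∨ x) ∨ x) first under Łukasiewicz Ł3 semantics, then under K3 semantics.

In Łukasiewicz Ł3: x → x = I → I = ⊤  [min(1, 1−½+½)]
¬(x → x) = ¬⊤ = ⊥
x ∨ x = I ∨ I = I
(x ∨ x) ∨ x = I ∨ I = I
¬(x → x) → ((x ∨ x) ∨ x) = ⊥ → I = ⊤
In K3: x → x = I → I = I  [¬I ∨ I]
¬(x → x) = ¬I = I
x ∨ x = I ∨ I = I
(x ∨ x) ∨ x = I ∨ I = I
¬(x → x) → ((x ∨ x) ∨ x) = I → I = I
They differ because Łukasiewicz Ł3 and K3 treat I differently under implication.

⊤; I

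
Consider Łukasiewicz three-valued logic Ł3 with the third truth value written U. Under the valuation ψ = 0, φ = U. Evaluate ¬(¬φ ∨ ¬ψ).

0

¬φ = ¬U = U
¬ψ = ¬0 = 1
¬φ ∨ ¬ψ = U ∨ 1 = 1
¬(¬φ ∨ ¬ψ) = ¬1 = 0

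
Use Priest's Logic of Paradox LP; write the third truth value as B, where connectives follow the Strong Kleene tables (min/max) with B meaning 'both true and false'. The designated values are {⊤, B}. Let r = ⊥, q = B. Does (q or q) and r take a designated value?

q or q = B or B = B
(q or q) and r = B and ⊥ = ⊥
⊥ ∉ {⊤, B}.

No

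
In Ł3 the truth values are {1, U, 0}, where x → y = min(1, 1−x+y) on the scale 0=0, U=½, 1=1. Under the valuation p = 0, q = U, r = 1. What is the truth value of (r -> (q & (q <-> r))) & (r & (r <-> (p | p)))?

q <-> r = U <-> 1 = U  [1 − |½−1|]
q & (q <-> r) = U & U = U
r -> (q & (q <-> r)) = 1 -> U = U
p | p = 0 | 0 = 0
r <-> (p | p) = 1 <-> 0 = 0
r & (r <-> (p | p)) = 1 & 0 = 0
(r -> (q & (q <-> r))) & (r & (r <-> (p | p))) = U & 0 = 0

0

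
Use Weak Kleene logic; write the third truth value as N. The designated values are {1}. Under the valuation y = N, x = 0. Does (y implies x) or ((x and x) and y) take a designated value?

No

y implies x = N implies 0 = N
x and x = 0 and 0 = 0
(x and x) and y = 0 and N = N
(y implies x) or ((x and x) and y) = N or N = N
N ∉ {1}.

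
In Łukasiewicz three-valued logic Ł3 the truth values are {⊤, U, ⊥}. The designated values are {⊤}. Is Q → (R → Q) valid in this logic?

Yes

Every assignment of Q, R over {⊤, U, ⊥} gives a value in {⊤}.
In particular, with Q=U, R=U: Q → (R → Q) = ⊤.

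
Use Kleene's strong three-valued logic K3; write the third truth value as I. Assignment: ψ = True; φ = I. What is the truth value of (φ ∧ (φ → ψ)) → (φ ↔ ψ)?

φ → ψ = I → True = True
φ ∧ (φ → ψ) = I ∧ True = I
φ ↔ ψ = I ↔ True = I
(φ ∧ (φ → ψ)) → (φ ↔ ψ) = I → I = I

I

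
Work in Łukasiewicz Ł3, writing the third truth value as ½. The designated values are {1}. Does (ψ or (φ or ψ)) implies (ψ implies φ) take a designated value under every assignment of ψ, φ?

No

Countermodel: ψ=1, φ=½ gives ½, which is not designated.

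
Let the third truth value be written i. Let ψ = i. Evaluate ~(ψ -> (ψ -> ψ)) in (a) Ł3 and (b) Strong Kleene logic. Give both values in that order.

False; i

In Ł3: ψ -> ψ = i -> i = True  [min(1, 1−½+½)]
ψ -> (ψ -> ψ) = i -> True = True
~(ψ -> (ψ -> ψ)) = ~True = False
In Strong Kleene logic: ψ -> ψ = i -> i = i  [~i | i]
ψ -> (ψ -> ψ) = i -> i = i
~(ψ -> (ψ -> ψ)) = ~i = i
They differ because Ł3 and Strong Kleene logic treat i differently under implication.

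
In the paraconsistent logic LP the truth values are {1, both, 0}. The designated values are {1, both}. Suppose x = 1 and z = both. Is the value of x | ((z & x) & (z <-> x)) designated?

z & x = both & 1 = both
z <-> x = both <-> 1 = both
(z & x) & (z <-> x) = both & both = both
x | ((z & x) & (z <-> x)) = 1 | both = 1
1 ∈ {1, both}.

Yes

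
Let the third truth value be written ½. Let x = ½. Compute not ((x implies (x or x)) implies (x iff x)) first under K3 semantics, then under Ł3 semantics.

½; 0

In K3: x or x = ½ or ½ = ½
x implies (x or x) = ½ implies ½ = ½  [not ½ or ½]
x iff x = ½ iff ½ = ½
(x implies (x or x)) implies (x iff x) = ½ implies ½ = ½
not ((x implies (x or x)) implies (x iff x)) = not ½ = ½
In Ł3: x or x = ½ or ½ = ½
x implies (x or x) = ½ implies ½ = 1
x iff x = ½ iff ½ = 1
(x implies (x or x)) implies (x iff x) = 1 implies 1 = 1
not ((x implies (x or x)) implies (x iff x)) = not 1 = 0
They differ because K3 and Ł3 treat ½ differently under implication.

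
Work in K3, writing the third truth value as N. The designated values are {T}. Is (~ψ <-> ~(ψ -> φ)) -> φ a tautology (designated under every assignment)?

No

Countermodel: ψ=T, φ=N gives N, which is not designated.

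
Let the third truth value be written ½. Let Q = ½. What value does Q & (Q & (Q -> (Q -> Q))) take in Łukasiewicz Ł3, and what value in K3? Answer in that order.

½; ½

In Łukasiewicz Ł3: Q -> Q = ½ -> ½ = true  [min(1, 1−½+½)]
Q -> (Q -> Q) = ½ -> true = true
Q & (Q -> (Q -> Q)) = ½ & true = ½
Q & (Q & (Q -> (Q -> Q))) = ½ & ½ = ½
In K3: Q -> Q = ½ -> ½ = ½  [~½ | ½]
Q -> (Q -> Q) = ½ -> ½ = ½
Q & (Q -> (Q -> Q)) = ½ & ½ = ½
Q & (Q & (Q -> (Q -> Q))) = ½ & ½ = ½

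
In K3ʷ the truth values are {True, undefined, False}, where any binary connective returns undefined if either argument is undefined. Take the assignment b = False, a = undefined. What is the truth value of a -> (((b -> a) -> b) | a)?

undefined

b -> a = False -> undefined = undefined  [any arg is the third value ⇒ result is the third value]
(b -> a) -> b = undefined -> False = undefined
((b -> a) -> b) | a = undefined | undefined = undefined
a -> (((b -> a) -> b) | a) = undefined -> undefined = undefined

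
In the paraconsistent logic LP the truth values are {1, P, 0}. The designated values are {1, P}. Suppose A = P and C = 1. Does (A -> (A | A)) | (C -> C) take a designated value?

Yes

A | A = P | P = P
A -> (A | A) = P -> P = P  [~P | P]
C -> C = 1 -> 1 = 1
(A -> (A | A)) | (C -> C) = P | 1 = 1
1 ∈ {1, P}.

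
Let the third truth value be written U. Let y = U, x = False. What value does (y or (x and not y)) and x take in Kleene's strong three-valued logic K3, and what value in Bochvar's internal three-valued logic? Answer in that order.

In Kleene's strong three-valued logic K3: not y = not U = U
x and not y = False and U = False
y or (x and not y) = U or False = U
(y or (x and not y)) and x = U and False = False
In Bochvar's internal three-valued logic: not y = not U = U
x and not y = False and U = U
y or (x and not y) = U or U = U
(y or (x and not y)) and x = U and False = U
They differ because Kleene's strong three-valued logic K3 and Bochvar's internal three-valued logic treat U differently under the binary connectives.

False; U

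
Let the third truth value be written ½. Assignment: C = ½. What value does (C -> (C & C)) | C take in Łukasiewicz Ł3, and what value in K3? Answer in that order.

True; ½

In Łukasiewicz Ł3: C & C = ½ & ½ = ½
C -> (C & C) = ½ -> ½ = True  [min(1, 1−½+½)]
(C -> (C & C)) | C = True | ½ = True
In K3: C & C = ½ & ½ = ½
C -> (C & C) = ½ -> ½ = ½  [~½ | ½]
(C -> (C & C)) | C = ½ | ½ = ½
They differ because Łukasiewicz Ł3 and K3 treat ½ differently under implication.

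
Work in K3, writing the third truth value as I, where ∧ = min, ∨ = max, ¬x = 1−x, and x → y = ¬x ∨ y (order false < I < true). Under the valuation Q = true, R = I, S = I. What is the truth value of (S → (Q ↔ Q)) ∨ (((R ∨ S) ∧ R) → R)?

true

Q ↔ Q = true ↔ true = true
S → (Q ↔ Q) = I → true = true
R ∨ S = I ∨ I = I
(R ∨ S) ∧ R = I ∧ I = I
((R ∨ S) ∧ R) → R = I → I = I
(S → (Q ↔ Q)) ∨ (((R ∨ S) ∧ R) → R) = true ∨ I = true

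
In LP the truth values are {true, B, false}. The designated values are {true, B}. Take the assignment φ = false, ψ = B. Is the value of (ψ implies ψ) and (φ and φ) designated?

No

ψ implies ψ = B implies B = B  [not B or B]
φ and φ = false and false = false
(ψ implies ψ) and (φ and φ) = B and false = false
false ∉ {true, B}.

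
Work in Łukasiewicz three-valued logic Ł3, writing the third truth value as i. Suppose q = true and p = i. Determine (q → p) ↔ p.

true

q → p = true → i = i  [min(1, 1−1+½)]
(q → p) ↔ p = i ↔ i = true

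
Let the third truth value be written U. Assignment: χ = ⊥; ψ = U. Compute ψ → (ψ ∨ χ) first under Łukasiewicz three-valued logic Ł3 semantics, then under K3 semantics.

In Łukasiewicz three-valued logic Ł3: ψ ∨ χ = U ∨ ⊥ = U
ψ → (ψ ∨ χ) = U → U = ⊤  [min(1, 1−½+½)]
In K3: ψ ∨ χ = U ∨ ⊥ = U
ψ → (ψ ∨ χ) = U → U = U  [¬U ∨ U]
They differ because Łukasiewicz three-valued logic Ł3 and K3 treat U differently under implication.

⊤; U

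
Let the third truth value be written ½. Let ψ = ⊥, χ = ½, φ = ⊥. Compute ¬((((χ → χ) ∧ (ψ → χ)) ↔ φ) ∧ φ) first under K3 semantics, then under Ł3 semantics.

In K3: χ → χ = ½ → ½ = ½
ψ → χ = ⊥ → ½ = ⊤
(χ → χ) ∧ (ψ → χ) = ½ ∧ ⊤ = ½
((χ → χ) ∧ (ψ → χ)) ↔ φ = ½ ↔ ⊥ = ½
(((χ → χ) ∧ (ψ → χ)) ↔ φ) ∧ φ = ½ ∧ ⊥ = ⊥
¬((((χ → χ) ∧ (ψ → χ)) ↔ φ) ∧ φ) = ¬⊥ = ⊤
In Ł3: χ → χ = ½ → ½ = ⊤
ψ → χ = ⊥ → ½ = ⊤
(χ → χ) ∧ (ψ → χ) = ⊤ ∧ ⊤ = ⊤
((χ → χ) ∧ (ψ → χ)) ↔ φ = ⊤ ↔ ⊥ = ⊥
(((χ → χ) ∧ (ψ → χ)) ↔ φ) ∧ φ = ⊥ ∧ ⊥ = ⊥
¬((((χ → χ) ∧ (ψ → χ)) ↔ φ) ∧ φ) = ¬⊥ = ⊤

⊤; ⊤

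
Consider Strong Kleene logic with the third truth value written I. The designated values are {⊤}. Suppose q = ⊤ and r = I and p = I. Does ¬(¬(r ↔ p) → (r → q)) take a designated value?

r ↔ p = I ↔ I = I
¬(r ↔ p) = ¬I = I
r → q = I → ⊤ = ⊤  [¬I ∨ ⊤]
¬(r ↔ p) → (r → q) = I → ⊤ = ⊤
¬(¬(r ↔ p) → (r → q)) = ¬⊤ = ⊥
⊥ ∉ {⊤}.

No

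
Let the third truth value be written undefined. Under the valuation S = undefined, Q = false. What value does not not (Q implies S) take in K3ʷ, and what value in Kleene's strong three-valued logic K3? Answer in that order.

undefined; true

In K3ʷ: Q implies S = false implies undefined = undefined  [any arg is the third value ⇒ result is the third value]
not (Q implies S) = not undefined = undefined
not not (Q implies S) = not undefined = undefined
In Kleene's strong three-valued logic K3: Q implies S = false implies undefined = true
not (Q implies S) = not true = false
not not (Q implies S) = not false = true
They differ because K3ʷ and Kleene's strong three-valued logic K3 treat undefined differently under the binary connectives.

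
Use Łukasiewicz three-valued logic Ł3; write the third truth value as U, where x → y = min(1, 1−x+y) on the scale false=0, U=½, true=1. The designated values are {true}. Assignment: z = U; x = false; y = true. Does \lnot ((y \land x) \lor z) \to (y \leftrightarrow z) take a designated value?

y \land x = true \land false = false
(y \land x) \lor z = false \lor U = U
\lnot ((y \land x) \lor z) = \lnot U = U
y \leftrightarrow z = true \leftrightarrow U = U  [1 − |1−½|]
\lnot ((y \land x) \lor z) \to (y \leftrightarrow z) = U \to U = true
true ∈ {true}.

Yes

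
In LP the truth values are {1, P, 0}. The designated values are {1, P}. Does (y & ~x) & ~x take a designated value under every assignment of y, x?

Countermodel: y=1, x=1 gives 0, which is not designated.

No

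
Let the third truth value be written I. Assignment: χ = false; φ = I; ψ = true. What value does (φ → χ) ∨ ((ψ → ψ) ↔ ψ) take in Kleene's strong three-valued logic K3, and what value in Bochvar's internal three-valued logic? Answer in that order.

In Kleene's strong three-valued logic K3: φ → χ = I → false = I  [¬I ∨ false]
ψ → ψ = true → true = true
(ψ → ψ) ↔ ψ = true ↔ true = true
(φ → χ) ∨ ((ψ → ψ) ↔ ψ) = I ∨ true = true
In Bochvar's internal three-valued logic: φ → χ = I → false = I  [any arg is the third value ⇒ result is the third value]
ψ → ψ = true → true = true
(ψ → ψ) ↔ ψ = true ↔ true = true
(φ → χ) ∨ ((ψ → ψ) ↔ ψ) = I ∨ true = I
They differ because Kleene's strong three-valued logic K3 and Bochvar's internal three-valued logic treat I differently under the binary connectives.

true; I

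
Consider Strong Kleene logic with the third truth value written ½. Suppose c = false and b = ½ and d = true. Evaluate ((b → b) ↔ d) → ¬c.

b → b = ½ → ½ = ½  [¬½ ∨ ½]
(b → b) ↔ d = ½ ↔ true = ½
¬c = ¬false = true
((b → b) ↔ d) → ¬c = ½ → true = true

true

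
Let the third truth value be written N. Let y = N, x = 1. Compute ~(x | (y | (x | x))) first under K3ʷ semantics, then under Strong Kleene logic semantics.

N; 0

In K3ʷ: x | x = 1 | 1 = 1
y | (x | x) = N | 1 = N
x | (y | (x | x)) = 1 | N = N
~(x | (y | (x | x))) = ~N = N
In Strong Kleene logic: x | x = 1 | 1 = 1
y | (x | x) = N | 1 = 1
x | (y | (x | x)) = 1 | 1 = 1
~(x | (y | (x | x))) = ~1 = 0
They differ because K3ʷ and Strong Kleene logic treat N differently under the binary connectives.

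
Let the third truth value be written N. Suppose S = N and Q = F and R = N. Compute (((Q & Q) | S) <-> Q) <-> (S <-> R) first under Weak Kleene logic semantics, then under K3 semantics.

In Weak Kleene logic: Q & Q = F & F = F
(Q & Q) | S = F | N = N
((Q & Q) | S) <-> Q = N <-> F = N
S <-> R = N <-> N = N
(((Q & Q) | S) <-> Q) <-> (S <-> R) = N <-> N = N
In K3: Q & Q = F & F = F
(Q & Q) | S = F | N = N
((Q & Q) | S) <-> Q = N <-> F = N
S <-> R = N <-> N = N
(((Q & Q) | S) <-> Q) <-> (S <-> R) = N <-> N = N

N; N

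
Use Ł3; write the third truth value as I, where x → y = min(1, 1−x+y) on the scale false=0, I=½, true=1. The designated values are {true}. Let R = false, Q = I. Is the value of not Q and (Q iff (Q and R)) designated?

not Q = not I = I
Q and R = I and false = false
Q iff (Q and R) = I iff false = I
not Q and (Q iff (Q and R)) = I and I = I
I ∉ {true}.

No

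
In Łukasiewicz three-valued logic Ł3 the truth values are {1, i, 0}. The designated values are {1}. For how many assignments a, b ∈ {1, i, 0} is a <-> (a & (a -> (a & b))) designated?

Of the 9 assignments, 7 give a value in {1}.

7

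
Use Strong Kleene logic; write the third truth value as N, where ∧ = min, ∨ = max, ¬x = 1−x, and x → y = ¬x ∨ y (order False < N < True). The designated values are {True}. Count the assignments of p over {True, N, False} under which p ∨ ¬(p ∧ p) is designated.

p=True: True ✓
p=N: N ·
p=False: True ✓

2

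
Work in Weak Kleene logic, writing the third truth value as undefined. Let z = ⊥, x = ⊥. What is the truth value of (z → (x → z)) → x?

x → z = ⊥ → ⊥ = ⊤
z → (x → z) = ⊥ → ⊤ = ⊤
(z → (x → z)) → x = ⊤ → ⊥ = ⊥

⊥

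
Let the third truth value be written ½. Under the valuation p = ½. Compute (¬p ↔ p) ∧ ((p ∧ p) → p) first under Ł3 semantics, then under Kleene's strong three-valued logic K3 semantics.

In Ł3: ¬p = ¬½ = ½
¬p ↔ p = ½ ↔ ½ = ⊤
p ∧ p = ½ ∧ ½ = ½
(p ∧ p) → p = ½ → ½ = ⊤
(¬p ↔ p) ∧ ((p ∧ p) → p) = ⊤ ∧ ⊤ = ⊤
In Kleene's strong three-valued logic K3: ¬p = ¬½ = ½
¬p ↔ p = ½ ↔ ½ = ½
p ∧ p = ½ ∧ ½ = ½
(p ∧ p) → p = ½ → ½ = ½
(¬p ↔ p) ∧ ((p ∧ p) → p) = ½ ∧ ½ = ½
They differ because Ł3 and Kleene's strong three-valued logic K3 treat ½ differently under implication.

⊤; ½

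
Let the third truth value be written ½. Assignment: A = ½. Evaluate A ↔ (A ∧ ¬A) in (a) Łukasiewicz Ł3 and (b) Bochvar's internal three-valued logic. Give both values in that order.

In Łukasiewicz Ł3: ¬A = ¬½ = ½
A ∧ ¬A = ½ ∧ ½ = ½
A ↔ (A ∧ ¬A) = ½ ↔ ½ = true  [1 − |½−½|]
In Bochvar's internal three-valued logic: ¬A = ¬½ = ½
A ∧ ¬A = ½ ∧ ½ = ½
A ↔ (A ∧ ¬A) = ½ ↔ ½ = ½
They differ because Łukasiewicz Ł3 and Bochvar's internal three-valued logic treat ½ differently under the binary connectives.

true; ½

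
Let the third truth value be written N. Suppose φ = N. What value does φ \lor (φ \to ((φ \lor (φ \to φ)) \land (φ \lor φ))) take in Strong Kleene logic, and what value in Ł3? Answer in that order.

In Strong Kleene logic: φ \to φ = N \to N = N  [\lnot N \lor N]
φ \lor (φ \to φ) = N \lor N = N
φ \lor φ = N \lor N = N
(φ \lor (φ \to φ)) \land (φ \lor φ) = N \land N = N
φ \to ((φ \lor (φ \to φ)) \land (φ \lor φ)) = N \to N = N
φ \lor (φ \to ((φ \lor (φ \to φ)) \land (φ \lor φ))) = N \lor N = N
In Ł3: φ \to φ = N \to N = True  [min(1, 1−½+½)]
φ \lor (φ \to φ) = N \lor True = True
φ \lor φ = N \lor N = N
(φ \lor (φ \to φ)) \land (φ \lor φ) = True \land N = N
φ \to ((φ \lor (φ \to φ)) \land (φ \lor φ)) = N \to N = True
φ \lor (φ \to ((φ \lor (φ \to φ)) \land (φ \lor φ))) = N \lor True = True
They differ because Strong Kleene logic and Ł3 treat N differently under implication.

N; True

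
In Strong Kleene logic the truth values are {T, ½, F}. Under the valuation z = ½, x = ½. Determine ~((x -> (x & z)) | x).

½

x & z = ½ & ½ = ½
x -> (x & z) = ½ -> ½ = ½  [~½ | ½]
(x -> (x & z)) | x = ½ | ½ = ½
~((x -> (x & z)) | x) = ~½ = ½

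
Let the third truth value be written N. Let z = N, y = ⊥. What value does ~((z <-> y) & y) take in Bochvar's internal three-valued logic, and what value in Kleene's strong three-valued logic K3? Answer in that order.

In Bochvar's internal three-valued logic: z <-> y = N <-> ⊥ = N
(z <-> y) & y = N & ⊥ = N
~((z <-> y) & y) = ~N = N
In Kleene's strong three-valued logic K3: z <-> y = N <-> ⊥ = N
(z <-> y) & y = N & ⊥ = ⊥
~((z <-> y) & y) = ~⊥ = ⊤
They differ because Bochvar's internal three-valued logic and Kleene's strong three-valued logic K3 treat N differently under the binary connectives.

N; ⊤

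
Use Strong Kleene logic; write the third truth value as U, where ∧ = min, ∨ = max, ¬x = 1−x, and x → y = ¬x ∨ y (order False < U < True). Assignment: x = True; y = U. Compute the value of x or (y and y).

y and y = U and U = U
x or (y and y) = True or U = True

True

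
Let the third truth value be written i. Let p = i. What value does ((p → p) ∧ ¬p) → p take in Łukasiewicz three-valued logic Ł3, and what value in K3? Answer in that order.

True; i

In Łukasiewicz three-valued logic Ł3: p → p = i → i = True  [min(1, 1−½+½)]
¬p = ¬i = i
(p → p) ∧ ¬p = True ∧ i = i
((p → p) ∧ ¬p) → p = i → i = True
In K3: p → p = i → i = i
¬p = ¬i = i
(p → p) ∧ ¬p = i ∧ i = i
((p → p) ∧ ¬p) → p = i → i = i
They differ because Łukasiewicz three-valued logic Ł3 and K3 treat i differently under implication.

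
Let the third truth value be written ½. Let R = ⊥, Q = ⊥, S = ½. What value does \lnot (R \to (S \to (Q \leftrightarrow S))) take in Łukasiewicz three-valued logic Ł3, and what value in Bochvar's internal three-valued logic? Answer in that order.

⊥; ½

In Łukasiewicz three-valued logic Ł3: Q \leftrightarrow S = ⊥ \leftrightarrow ½ = ½
S \to (Q \leftrightarrow S) = ½ \to ½ = ⊤
R \to (S \to (Q \leftrightarrow S)) = ⊥ \to ⊤ = ⊤
\lnot (R \to (S \to (Q \leftrightarrow S))) = \lnot ⊤ = ⊥
In Bochvar's internal three-valued logic: Q \leftrightarrow S = ⊥ \leftrightarrow ½ = ½
S \to (Q \leftrightarrow S) = ½ \to ½ = ½
R \to (S \to (Q \leftrightarrow S)) = ⊥ \to ½ = ½
\lnot (R \to (S \to (Q \leftrightarrow S))) = \lnot ½ = ½
They differ because Łukasiewicz three-valued logic Ł3 and Bochvar's internal three-valued logic treat ½ differently under the binary connectives.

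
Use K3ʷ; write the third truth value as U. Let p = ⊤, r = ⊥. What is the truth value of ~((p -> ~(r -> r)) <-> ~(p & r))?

r -> r = ⊥ -> ⊥ = ⊤
~(r -> r) = ~⊤ = ⊥
p -> ~(r -> r) = ⊤ -> ⊥ = ⊥
p & r = ⊤ & ⊥ = ⊥
~(p & r) = ~⊥ = ⊤
(p -> ~(r -> r)) <-> ~(p & r) = ⊥ <-> ⊤ = ⊥
~((p -> ~(r -> r)) <-> ~(p & r)) = ~⊥ = ⊤

⊤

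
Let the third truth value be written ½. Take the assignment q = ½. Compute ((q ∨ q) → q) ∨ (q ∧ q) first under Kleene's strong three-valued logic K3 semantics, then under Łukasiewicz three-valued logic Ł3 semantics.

In Kleene's strong three-valued logic K3: q ∨ q = ½ ∨ ½ = ½
(q ∨ q) → q = ½ → ½ = ½  [¬½ ∨ ½]
q ∧ q = ½ ∧ ½ = ½
((q ∨ q) → q) ∨ (q ∧ q) = ½ ∨ ½ = ½
In Łukasiewicz three-valued logic Ł3: q ∨ q = ½ ∨ ½ = ½
(q ∨ q) → q = ½ → ½ = ⊤
q ∧ q = ½ ∧ ½ = ½
((q ∨ q) → q) ∨ (q ∧ q) = ⊤ ∨ ½ = ⊤
They differ because Kleene's strong three-valued logic K3 and Łukasiewicz three-valued logic Ł3 treat ½ differently under implication.

½; ⊤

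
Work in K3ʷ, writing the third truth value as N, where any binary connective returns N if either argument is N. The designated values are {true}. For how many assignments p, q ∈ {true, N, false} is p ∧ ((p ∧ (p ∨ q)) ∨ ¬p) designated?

2

Designated under: (p=true, q=true); (p=true, q=false).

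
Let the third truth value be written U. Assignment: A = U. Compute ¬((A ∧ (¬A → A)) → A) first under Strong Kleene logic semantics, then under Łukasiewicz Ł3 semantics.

U; False

In Strong Kleene logic: ¬A = ¬U = U
¬A → A = U → U = U  [¬U ∨ U]
A ∧ (¬A → A) = U ∧ U = U
(A ∧ (¬A → A)) → A = U → U = U
¬((A ∧ (¬A → A)) → A) = ¬U = U
In Łukasiewicz Ł3: ¬A = ¬U = U
¬A → A = U → U = True  [min(1, 1−½+½)]
A ∧ (¬A → A) = U ∧ True = U
(A ∧ (¬A → A)) → A = U → U = True
¬((A ∧ (¬A → A)) → A) = ¬True = False
They differ because Strong Kleene logic and Łukasiewicz Ł3 treat U differently under implication.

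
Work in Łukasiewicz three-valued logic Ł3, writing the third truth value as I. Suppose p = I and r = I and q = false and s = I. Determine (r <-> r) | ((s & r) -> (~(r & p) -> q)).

true

r <-> r = I <-> I = true  [1 − |½−½|]
s & r = I & I = I
r & p = I & I = I
~(r & p) = ~I = I
~(r & p) -> q = I -> false = I
(s & r) -> (~(r & p) -> q) = I -> I = true
(r <-> r) | ((s & r) -> (~(r & p) -> q)) = true | true = true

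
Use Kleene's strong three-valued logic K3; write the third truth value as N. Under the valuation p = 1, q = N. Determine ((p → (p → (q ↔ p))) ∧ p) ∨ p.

q ↔ p = N ↔ 1 = N
p → (q ↔ p) = 1 → N = N  [¬1 ∨ N]
p → (p → (q ↔ p)) = 1 → N = N
(p → (p → (q ↔ p))) ∧ p = N ∧ 1 = N
((p → (p → (q ↔ p))) ∧ p) ∨ p = N ∨ 1 = 1

1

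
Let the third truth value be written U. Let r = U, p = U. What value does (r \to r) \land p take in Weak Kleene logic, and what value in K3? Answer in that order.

In Weak Kleene logic: r \to r = U \to U = U  [any arg is the third value ⇒ result is the third value]
(r \to r) \land p = U \land U = U
In K3: r \to r = U \to U = U  [\lnot U \lor U]
(r \to r) \land p = U \land U = U

U; U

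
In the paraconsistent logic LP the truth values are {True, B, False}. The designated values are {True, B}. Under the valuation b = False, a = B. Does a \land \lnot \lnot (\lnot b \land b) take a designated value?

\lnot b = \lnot False = True
\lnot b \land b = True \land False = False
\lnot (\lnot b \land b) = \lnot False = True
\lnot \lnot (\lnot b \land b) = \lnot True = False
a \land \lnot \lnot (\lnot b \land b) = B \land False = False
False ∉ {True, B}.

No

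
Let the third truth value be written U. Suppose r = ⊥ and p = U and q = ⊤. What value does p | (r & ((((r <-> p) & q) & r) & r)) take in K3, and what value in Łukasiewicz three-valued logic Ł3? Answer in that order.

In K3: r <-> p = ⊥ <-> U = U
(r <-> p) & q = U & ⊤ = U
((r <-> p) & q) & r = U & ⊥ = ⊥
(((r <-> p) & q) & r) & r = ⊥ & ⊥ = ⊥
r & ((((r <-> p) & q) & r) & r) = ⊥ & ⊥ = ⊥
p | (r & ((((r <-> p) & q) & r) & r)) = U | ⊥ = U
In Łukasiewicz three-valued logic Ł3: r <-> p = ⊥ <-> U = U  [1 − |0−½|]
(r <-> p) & q = U & ⊤ = U
((r <-> p) & q) & r = U & ⊥ = ⊥
(((r <-> p) & q) & r) & r = ⊥ & ⊥ = ⊥
r & ((((r <-> p) & q) & r) & r) = ⊥ & ⊥ = ⊥
p | (r & ((((r <-> p) & q) & r) & r)) = U | ⊥ = U

U; U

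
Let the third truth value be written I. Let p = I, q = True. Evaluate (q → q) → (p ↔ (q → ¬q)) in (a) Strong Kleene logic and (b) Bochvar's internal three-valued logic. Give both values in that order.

In Strong Kleene logic: q → q = True → True = True
¬q = ¬True = False
q → ¬q = True → False = False
p ↔ (q → ¬q) = I ↔ False = I
(q → q) → (p ↔ (q → ¬q)) = True → I = I
In Bochvar's internal three-valued logic: q → q = True → True = True
¬q = ¬True = False
q → ¬q = True → False = False
p ↔ (q → ¬q) = I ↔ False = I
(q → q) → (p ↔ (q → ¬q)) = True → I = I  [any arg is the third value ⇒ result is the third value]

I; I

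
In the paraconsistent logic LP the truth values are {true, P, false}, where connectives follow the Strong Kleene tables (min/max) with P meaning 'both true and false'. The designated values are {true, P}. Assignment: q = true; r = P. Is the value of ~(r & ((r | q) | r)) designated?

r | q = P | true = true
(r | q) | r = true | P = true
r & ((r | q) | r) = P & true = P
~(r & ((r | q) | r)) = ~P = P
P ∈ {true, P}.

Yes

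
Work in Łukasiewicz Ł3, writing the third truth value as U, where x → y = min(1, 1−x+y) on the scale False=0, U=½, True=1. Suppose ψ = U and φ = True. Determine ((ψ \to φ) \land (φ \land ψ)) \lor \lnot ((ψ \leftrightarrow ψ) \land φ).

U

ψ \to φ = U \to True = True
φ \land ψ = True \land U = U
(ψ \to φ) \land (φ \land ψ) = True \land U = U
ψ \leftrightarrow ψ = U \leftrightarrow U = True
(ψ \leftrightarrow ψ) \land φ = True \land True = True
\lnot ((ψ \leftrightarrow ψ) \land φ) = \lnot True = False
((ψ \to φ) \land (φ \land ψ)) \lor \lnot ((ψ \leftrightarrow ψ) \land φ) = U \lor False = U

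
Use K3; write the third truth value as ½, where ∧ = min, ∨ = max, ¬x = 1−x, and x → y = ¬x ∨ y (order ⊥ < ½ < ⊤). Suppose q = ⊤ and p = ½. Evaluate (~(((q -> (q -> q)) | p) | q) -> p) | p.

⊤

q -> q = ⊤ -> ⊤ = ⊤
q -> (q -> q) = ⊤ -> ⊤ = ⊤
(q -> (q -> q)) | p = ⊤ | ½ = ⊤
((q -> (q -> q)) | p) | q = ⊤ | ⊤ = ⊤
~(((q -> (q -> q)) | p) | q) = ~⊤ = ⊥
~(((q -> (q -> q)) | p) | q) -> p = ⊥ -> ½ = ⊤
(~(((q -> (q -> q)) | p) | q) -> p) | p = ⊤ | ½ = ⊤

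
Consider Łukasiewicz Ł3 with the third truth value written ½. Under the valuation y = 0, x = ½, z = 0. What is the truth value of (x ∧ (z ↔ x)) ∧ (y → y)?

½

z ↔ x = 0 ↔ ½ = ½  [1 − |0−½|]
x ∧ (z ↔ x) = ½ ∧ ½ = ½
y → y = 0 → 0 = 1
(x ∧ (z ↔ x)) ∧ (y → y) = ½ ∧ 1 = ½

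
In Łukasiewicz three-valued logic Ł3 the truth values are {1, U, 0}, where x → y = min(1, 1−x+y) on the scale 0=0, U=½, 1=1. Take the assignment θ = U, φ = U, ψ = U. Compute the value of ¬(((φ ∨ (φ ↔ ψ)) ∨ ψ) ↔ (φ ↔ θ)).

0

φ ↔ ψ = U ↔ U = 1  [1 − |½−½|]
φ ∨ (φ ↔ ψ) = U ∨ 1 = 1
(φ ∨ (φ ↔ ψ)) ∨ ψ = 1 ∨ U = 1
φ ↔ θ = U ↔ U = 1
((φ ∨ (φ ↔ ψ)) ∨ ψ) ↔ (φ ↔ θ) = 1 ↔ 1 = 1
¬(((φ ∨ (φ ↔ ψ)) ∨ ψ) ↔ (φ ↔ θ)) = ¬1 = 0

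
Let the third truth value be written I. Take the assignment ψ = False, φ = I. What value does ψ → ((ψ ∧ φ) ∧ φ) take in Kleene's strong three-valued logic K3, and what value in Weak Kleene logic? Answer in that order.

In Kleene's strong three-valued logic K3: ψ ∧ φ = False ∧ I = False
(ψ ∧ φ) ∧ φ = False ∧ I = False
ψ → ((ψ ∧ φ) ∧ φ) = False → False = True
In Weak Kleene logic: ψ ∧ φ = False ∧ I = I
(ψ ∧ φ) ∧ φ = I ∧ I = I
ψ → ((ψ ∧ φ) ∧ φ) = False → I = I
They differ because Kleene's strong three-valued logic K3 and Weak Kleene logic treat I differently under the binary connectives.

True; I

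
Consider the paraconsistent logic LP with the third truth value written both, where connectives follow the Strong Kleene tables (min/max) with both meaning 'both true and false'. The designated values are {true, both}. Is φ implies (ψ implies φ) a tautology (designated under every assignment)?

Every assignment of φ, ψ over {true, both, false} gives a value in {true, both}.
In particular, with φ=both, ψ=both: φ implies (ψ implies φ) = both.

Yes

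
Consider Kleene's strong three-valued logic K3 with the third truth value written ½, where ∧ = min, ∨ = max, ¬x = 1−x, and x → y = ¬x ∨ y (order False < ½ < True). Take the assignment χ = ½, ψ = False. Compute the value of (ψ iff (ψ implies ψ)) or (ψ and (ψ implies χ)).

False

ψ implies ψ = False implies False = True
ψ iff (ψ implies ψ) = False iff True = False
ψ implies χ = False implies ½ = True  [not False or ½]
ψ and (ψ implies χ) = False and True = False
(ψ iff (ψ implies ψ)) or (ψ and (ψ implies χ)) = False or False = False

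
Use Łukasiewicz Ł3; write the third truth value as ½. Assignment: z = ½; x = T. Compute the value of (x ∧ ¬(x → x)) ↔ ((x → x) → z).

x → x = T → T = T
¬(x → x) = ¬T = F
x ∧ ¬(x → x) = T ∧ F = F
x → x = T → T = T
(x → x) → z = T → ½ = ½  [min(1, 1−1+½)]
(x ∧ ¬(x → x)) ↔ ((x → x) → z) = F ↔ ½ = ½

½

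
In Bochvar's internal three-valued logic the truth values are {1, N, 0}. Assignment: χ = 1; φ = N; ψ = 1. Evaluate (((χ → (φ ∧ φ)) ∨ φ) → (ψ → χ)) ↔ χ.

N

φ ∧ φ = N ∧ N = N
χ → (φ ∧ φ) = 1 → N = N  [any arg is the third value ⇒ result is the third value]
(χ → (φ ∧ φ)) ∨ φ = N ∨ N = N
ψ → χ = 1 → 1 = 1
((χ → (φ ∧ φ)) ∨ φ) → (ψ → χ) = N → 1 = N
(((χ → (φ ∧ φ)) ∨ φ) → (ψ → χ)) ↔ χ = N ↔ 1 = N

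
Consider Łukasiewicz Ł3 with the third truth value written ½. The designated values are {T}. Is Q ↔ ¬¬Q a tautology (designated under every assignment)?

Yes

Every assignment of Q over {T, ½, F} gives a value in {T}.
In particular, with Q=½: Q ↔ ¬¬Q = T.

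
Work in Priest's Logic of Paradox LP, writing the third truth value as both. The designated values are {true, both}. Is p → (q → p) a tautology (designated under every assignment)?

Yes

Every assignment of p, q over {true, both, false} gives a value in {true, both}.
In particular, with p=both, q=both: p → (q → p) = both.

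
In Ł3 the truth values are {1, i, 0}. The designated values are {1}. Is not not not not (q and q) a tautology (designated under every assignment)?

No

Countermodel: q=i gives i, which is not designated.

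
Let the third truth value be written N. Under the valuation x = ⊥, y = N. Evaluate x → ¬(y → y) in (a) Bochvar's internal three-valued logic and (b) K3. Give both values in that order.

N; ⊤

In Bochvar's internal three-valued logic: y → y = N → N = N  [any arg is the third value ⇒ result is the third value]
¬(y → y) = ¬N = N
x → ¬(y → y) = ⊥ → N = N
In K3: y → y = N → N = N  [¬N ∨ N]
¬(y → y) = ¬N = N
x → ¬(y → y) = ⊥ → N = ⊤
They differ because Bochvar's internal three-valued logic and K3 treat N differently under the binary connectives.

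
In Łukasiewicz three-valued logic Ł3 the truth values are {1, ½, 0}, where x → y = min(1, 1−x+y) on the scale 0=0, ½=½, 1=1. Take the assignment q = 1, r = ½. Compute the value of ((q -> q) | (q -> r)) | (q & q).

q -> q = 1 -> 1 = 1
q -> r = 1 -> ½ = ½  [min(1, 1−1+½)]
(q -> q) | (q -> r) = 1 | ½ = 1
q & q = 1 & 1 = 1
((q -> q) | (q -> r)) | (q & q) = 1 | 1 = 1

1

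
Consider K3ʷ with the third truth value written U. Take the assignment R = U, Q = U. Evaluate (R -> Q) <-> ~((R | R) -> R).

U

R -> Q = U -> U = U  [any arg is the third value ⇒ result is the third value]
R | R = U | U = U
(R | R) -> R = U -> U = U
~((R | R) -> R) = ~U = U
(R -> Q) <-> ~((R | R) -> R) = U <-> U = U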